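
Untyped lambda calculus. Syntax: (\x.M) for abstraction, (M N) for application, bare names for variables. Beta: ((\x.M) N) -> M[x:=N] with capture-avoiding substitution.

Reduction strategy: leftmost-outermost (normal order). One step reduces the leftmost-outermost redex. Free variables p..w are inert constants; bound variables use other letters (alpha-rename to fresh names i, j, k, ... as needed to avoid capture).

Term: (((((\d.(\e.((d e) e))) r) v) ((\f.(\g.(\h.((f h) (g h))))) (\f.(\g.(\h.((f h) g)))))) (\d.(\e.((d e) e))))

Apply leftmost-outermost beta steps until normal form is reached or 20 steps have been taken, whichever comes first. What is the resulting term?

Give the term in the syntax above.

Answer: ((((r v) v) (\g.(\h.(\i.((h i) (g h)))))) (\d.(\e.((d e) e))))

Derivation:
Step 0: (((((\d.(\e.((d e) e))) r) v) ((\f.(\g.(\h.((f h) (g h))))) (\f.(\g.(\h.((f h) g)))))) (\d.(\e.((d e) e))))
Step 1: ((((\e.((r e) e)) v) ((\f.(\g.(\h.((f h) (g h))))) (\f.(\g.(\h.((f h) g)))))) (\d.(\e.((d e) e))))
Step 2: ((((r v) v) ((\f.(\g.(\h.((f h) (g h))))) (\f.(\g.(\h.((f h) g)))))) (\d.(\e.((d e) e))))
Step 3: ((((r v) v) (\g.(\h.(((\f.(\g.(\h.((f h) g)))) h) (g h))))) (\d.(\e.((d e) e))))
Step 4: ((((r v) v) (\g.(\h.((\g.(\i.((h i) g))) (g h))))) (\d.(\e.((d e) e))))
Step 5: ((((r v) v) (\g.(\h.(\i.((h i) (g h)))))) (\d.(\e.((d e) e))))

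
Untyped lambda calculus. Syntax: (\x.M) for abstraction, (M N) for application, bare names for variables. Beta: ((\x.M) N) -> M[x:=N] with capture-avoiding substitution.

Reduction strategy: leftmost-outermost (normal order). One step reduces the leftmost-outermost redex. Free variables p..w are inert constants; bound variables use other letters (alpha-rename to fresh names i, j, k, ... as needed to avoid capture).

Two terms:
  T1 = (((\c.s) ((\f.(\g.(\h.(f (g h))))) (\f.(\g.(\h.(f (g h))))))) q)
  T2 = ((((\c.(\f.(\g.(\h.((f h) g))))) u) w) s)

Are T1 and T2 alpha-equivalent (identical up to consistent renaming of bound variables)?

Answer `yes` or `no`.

Answer: no

Derivation:
Term 1: (((\c.s) ((\f.(\g.(\h.(f (g h))))) (\f.(\g.(\h.(f (g h))))))) q)
Term 2: ((((\c.(\f.(\g.(\h.((f h) g))))) u) w) s)
Alpha-equivalence: compare structure up to binder renaming.
Result: False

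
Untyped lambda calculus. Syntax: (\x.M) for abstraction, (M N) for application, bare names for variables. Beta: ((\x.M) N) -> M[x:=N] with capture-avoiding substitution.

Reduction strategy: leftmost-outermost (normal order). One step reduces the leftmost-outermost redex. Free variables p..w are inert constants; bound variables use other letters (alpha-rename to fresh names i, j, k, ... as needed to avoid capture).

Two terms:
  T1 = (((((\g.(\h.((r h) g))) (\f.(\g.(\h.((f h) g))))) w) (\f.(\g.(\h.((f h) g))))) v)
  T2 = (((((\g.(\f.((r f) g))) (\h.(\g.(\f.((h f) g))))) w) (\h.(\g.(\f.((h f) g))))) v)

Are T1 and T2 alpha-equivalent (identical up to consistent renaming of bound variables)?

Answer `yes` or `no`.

Term 1: (((((\g.(\h.((r h) g))) (\f.(\g.(\h.((f h) g))))) w) (\f.(\g.(\h.((f h) g))))) v)
Term 2: (((((\g.(\f.((r f) g))) (\h.(\g.(\f.((h f) g))))) w) (\h.(\g.(\f.((h f) g))))) v)
Alpha-equivalence: compare structure up to binder renaming.
Result: True

Answer: yes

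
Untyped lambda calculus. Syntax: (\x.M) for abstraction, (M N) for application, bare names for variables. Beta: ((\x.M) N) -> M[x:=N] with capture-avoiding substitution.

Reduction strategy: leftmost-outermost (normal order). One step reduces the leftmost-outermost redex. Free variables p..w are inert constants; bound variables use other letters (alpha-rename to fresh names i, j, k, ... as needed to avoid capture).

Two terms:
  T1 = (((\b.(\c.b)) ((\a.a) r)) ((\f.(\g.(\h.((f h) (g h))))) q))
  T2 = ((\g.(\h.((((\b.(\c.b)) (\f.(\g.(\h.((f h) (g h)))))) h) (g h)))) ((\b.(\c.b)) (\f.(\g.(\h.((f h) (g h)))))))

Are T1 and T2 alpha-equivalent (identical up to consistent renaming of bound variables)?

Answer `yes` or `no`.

Term 1: (((\b.(\c.b)) ((\a.a) r)) ((\f.(\g.(\h.((f h) (g h))))) q))
Term 2: ((\g.(\h.((((\b.(\c.b)) (\f.(\g.(\h.((f h) (g h)))))) h) (g h)))) ((\b.(\c.b)) (\f.(\g.(\h.((f h) (g h)))))))
Alpha-equivalence: compare structure up to binder renaming.
Result: False

Answer: no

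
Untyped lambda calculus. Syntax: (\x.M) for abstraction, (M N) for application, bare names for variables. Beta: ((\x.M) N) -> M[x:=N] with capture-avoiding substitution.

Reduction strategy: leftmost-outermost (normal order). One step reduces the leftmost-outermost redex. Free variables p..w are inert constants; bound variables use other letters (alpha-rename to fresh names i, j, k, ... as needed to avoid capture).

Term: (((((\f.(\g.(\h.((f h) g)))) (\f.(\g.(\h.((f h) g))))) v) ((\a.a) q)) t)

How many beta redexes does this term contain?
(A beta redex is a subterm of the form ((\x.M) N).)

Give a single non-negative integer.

Term: (((((\f.(\g.(\h.((f h) g)))) (\f.(\g.(\h.((f h) g))))) v) ((\a.a) q)) t)
  Redex: ((\f.(\g.(\h.((f h) g)))) (\f.(\g.(\h.((f h) g)))))
  Redex: ((\a.a) q)
Total redexes: 2

Answer: 2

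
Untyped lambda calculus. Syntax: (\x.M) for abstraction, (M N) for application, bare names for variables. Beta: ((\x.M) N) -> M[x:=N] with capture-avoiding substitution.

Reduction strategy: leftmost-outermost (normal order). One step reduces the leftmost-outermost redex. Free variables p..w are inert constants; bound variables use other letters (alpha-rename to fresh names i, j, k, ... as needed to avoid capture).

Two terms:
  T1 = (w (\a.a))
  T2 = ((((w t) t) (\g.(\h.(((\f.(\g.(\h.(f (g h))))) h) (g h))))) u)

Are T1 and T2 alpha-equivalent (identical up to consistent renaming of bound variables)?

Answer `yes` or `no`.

Term 1: (w (\a.a))
Term 2: ((((w t) t) (\g.(\h.(((\f.(\g.(\h.(f (g h))))) h) (g h))))) u)
Alpha-equivalence: compare structure up to binder renaming.
Result: False

Answer: no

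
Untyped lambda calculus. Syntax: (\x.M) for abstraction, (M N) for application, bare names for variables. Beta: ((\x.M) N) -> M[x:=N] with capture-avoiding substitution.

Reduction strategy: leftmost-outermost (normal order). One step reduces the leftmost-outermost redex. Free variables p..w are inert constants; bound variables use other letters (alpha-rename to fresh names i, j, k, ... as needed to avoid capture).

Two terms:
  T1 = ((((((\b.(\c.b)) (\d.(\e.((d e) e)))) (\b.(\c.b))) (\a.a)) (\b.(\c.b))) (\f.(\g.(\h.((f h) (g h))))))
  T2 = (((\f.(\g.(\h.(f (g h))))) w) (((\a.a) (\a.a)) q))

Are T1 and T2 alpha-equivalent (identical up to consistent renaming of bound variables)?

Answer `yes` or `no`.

Term 1: ((((((\b.(\c.b)) (\d.(\e.((d e) e)))) (\b.(\c.b))) (\a.a)) (\b.(\c.b))) (\f.(\g.(\h.((f h) (g h))))))
Term 2: (((\f.(\g.(\h.(f (g h))))) w) (((\a.a) (\a.a)) q))
Alpha-equivalence: compare structure up to binder renaming.
Result: False

Answer: no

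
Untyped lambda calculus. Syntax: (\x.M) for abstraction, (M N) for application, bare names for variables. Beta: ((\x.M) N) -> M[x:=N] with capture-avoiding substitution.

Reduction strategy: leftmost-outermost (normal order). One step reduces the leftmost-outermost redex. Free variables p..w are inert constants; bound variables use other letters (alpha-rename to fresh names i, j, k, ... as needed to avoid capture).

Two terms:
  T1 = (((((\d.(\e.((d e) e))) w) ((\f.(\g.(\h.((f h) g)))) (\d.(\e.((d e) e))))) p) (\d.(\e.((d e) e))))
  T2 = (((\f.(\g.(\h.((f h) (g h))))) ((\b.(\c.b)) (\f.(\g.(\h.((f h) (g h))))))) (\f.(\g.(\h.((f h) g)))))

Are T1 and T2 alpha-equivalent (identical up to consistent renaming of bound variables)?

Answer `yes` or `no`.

Term 1: (((((\d.(\e.((d e) e))) w) ((\f.(\g.(\h.((f h) g)))) (\d.(\e.((d e) e))))) p) (\d.(\e.((d e) e))))
Term 2: (((\f.(\g.(\h.((f h) (g h))))) ((\b.(\c.b)) (\f.(\g.(\h.((f h) (g h))))))) (\f.(\g.(\h.((f h) g)))))
Alpha-equivalence: compare structure up to binder renaming.
Result: False

Answer: no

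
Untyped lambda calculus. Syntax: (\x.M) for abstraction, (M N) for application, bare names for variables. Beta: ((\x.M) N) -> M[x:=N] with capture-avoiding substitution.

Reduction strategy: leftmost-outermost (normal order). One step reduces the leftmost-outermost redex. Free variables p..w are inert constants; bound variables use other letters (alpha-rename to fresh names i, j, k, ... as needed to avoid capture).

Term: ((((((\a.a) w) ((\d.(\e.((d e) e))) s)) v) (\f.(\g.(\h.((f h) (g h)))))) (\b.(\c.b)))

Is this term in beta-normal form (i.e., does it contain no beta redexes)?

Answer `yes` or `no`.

Term: ((((((\a.a) w) ((\d.(\e.((d e) e))) s)) v) (\f.(\g.(\h.((f h) (g h)))))) (\b.(\c.b)))
Found 2 beta redex(es).

Answer: no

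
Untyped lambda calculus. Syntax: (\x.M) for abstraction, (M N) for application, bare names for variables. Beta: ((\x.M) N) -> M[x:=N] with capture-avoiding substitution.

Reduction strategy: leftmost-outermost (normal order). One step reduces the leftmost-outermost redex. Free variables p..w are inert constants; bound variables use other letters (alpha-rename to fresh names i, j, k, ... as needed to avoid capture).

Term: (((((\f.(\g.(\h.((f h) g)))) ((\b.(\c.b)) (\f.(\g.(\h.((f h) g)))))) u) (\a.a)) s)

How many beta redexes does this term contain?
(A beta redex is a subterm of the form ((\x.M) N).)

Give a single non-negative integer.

Answer: 2

Derivation:
Term: (((((\f.(\g.(\h.((f h) g)))) ((\b.(\c.b)) (\f.(\g.(\h.((f h) g)))))) u) (\a.a)) s)
  Redex: ((\f.(\g.(\h.((f h) g)))) ((\b.(\c.b)) (\f.(\g.(\h.((f h) g))))))
  Redex: ((\b.(\c.b)) (\f.(\g.(\h.((f h) g)))))
Total redexes: 2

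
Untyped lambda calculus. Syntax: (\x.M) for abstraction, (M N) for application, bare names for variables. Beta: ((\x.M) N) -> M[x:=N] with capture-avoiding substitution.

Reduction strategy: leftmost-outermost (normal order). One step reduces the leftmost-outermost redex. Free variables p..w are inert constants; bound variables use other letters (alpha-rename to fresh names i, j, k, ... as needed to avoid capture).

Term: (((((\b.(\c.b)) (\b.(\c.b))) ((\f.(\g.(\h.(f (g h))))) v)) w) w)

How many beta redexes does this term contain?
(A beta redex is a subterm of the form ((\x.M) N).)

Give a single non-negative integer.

Answer: 2

Derivation:
Term: (((((\b.(\c.b)) (\b.(\c.b))) ((\f.(\g.(\h.(f (g h))))) v)) w) w)
  Redex: ((\b.(\c.b)) (\b.(\c.b)))
  Redex: ((\f.(\g.(\h.(f (g h))))) v)
Total redexes: 2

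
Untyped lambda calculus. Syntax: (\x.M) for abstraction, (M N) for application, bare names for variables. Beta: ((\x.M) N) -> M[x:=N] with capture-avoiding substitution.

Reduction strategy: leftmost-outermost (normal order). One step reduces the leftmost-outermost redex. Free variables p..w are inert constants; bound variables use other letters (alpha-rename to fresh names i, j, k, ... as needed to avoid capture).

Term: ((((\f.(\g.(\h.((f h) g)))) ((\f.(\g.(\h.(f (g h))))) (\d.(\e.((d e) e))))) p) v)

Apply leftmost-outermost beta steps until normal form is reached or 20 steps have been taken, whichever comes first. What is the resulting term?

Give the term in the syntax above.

Step 0: ((((\f.(\g.(\h.((f h) g)))) ((\f.(\g.(\h.(f (g h))))) (\d.(\e.((d e) e))))) p) v)
Step 1: (((\g.(\h.((((\f.(\g.(\h.(f (g h))))) (\d.(\e.((d e) e)))) h) g))) p) v)
Step 2: ((\h.((((\f.(\g.(\h.(f (g h))))) (\d.(\e.((d e) e)))) h) p)) v)
Step 3: ((((\f.(\g.(\h.(f (g h))))) (\d.(\e.((d e) e)))) v) p)
Step 4: (((\g.(\h.((\d.(\e.((d e) e))) (g h)))) v) p)
Step 5: ((\h.((\d.(\e.((d e) e))) (v h))) p)
Step 6: ((\d.(\e.((d e) e))) (v p))
Step 7: (\e.(((v p) e) e))

Answer: (\e.(((v p) e) e))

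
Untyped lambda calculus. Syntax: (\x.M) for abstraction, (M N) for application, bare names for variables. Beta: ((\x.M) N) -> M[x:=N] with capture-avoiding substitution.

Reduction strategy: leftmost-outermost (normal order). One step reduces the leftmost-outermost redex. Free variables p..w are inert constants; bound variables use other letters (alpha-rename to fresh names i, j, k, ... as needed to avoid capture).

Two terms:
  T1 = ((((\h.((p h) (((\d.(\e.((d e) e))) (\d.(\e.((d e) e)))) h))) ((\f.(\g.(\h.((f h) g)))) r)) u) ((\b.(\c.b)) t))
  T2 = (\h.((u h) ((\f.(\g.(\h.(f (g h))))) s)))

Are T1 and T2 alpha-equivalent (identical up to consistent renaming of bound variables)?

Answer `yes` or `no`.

Term 1: ((((\h.((p h) (((\d.(\e.((d e) e))) (\d.(\e.((d e) e)))) h))) ((\f.(\g.(\h.((f h) g)))) r)) u) ((\b.(\c.b)) t))
Term 2: (\h.((u h) ((\f.(\g.(\h.(f (g h))))) s)))
Alpha-equivalence: compare structure up to binder renaming.
Result: False

Answer: no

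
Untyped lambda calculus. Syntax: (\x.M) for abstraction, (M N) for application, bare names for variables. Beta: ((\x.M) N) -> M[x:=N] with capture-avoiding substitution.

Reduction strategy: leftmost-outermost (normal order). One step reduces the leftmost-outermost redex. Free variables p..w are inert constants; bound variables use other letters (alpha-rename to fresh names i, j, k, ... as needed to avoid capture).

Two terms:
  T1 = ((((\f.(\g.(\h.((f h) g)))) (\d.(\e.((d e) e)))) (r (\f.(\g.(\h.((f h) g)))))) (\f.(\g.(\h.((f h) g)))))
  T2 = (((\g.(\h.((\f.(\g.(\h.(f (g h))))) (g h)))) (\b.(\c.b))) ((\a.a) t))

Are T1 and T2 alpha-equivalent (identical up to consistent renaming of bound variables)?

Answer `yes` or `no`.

Answer: no

Derivation:
Term 1: ((((\f.(\g.(\h.((f h) g)))) (\d.(\e.((d e) e)))) (r (\f.(\g.(\h.((f h) g)))))) (\f.(\g.(\h.((f h) g)))))
Term 2: (((\g.(\h.((\f.(\g.(\h.(f (g h))))) (g h)))) (\b.(\c.b))) ((\a.a) t))
Alpha-equivalence: compare structure up to binder renaming.
Result: False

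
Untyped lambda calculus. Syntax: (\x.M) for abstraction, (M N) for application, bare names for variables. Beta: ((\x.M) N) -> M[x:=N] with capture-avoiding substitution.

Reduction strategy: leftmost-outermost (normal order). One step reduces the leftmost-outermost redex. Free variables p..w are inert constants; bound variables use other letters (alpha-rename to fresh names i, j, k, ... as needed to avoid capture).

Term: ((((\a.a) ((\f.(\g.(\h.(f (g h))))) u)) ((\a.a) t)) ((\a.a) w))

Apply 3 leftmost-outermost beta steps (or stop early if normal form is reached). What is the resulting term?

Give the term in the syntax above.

Step 0: ((((\a.a) ((\f.(\g.(\h.(f (g h))))) u)) ((\a.a) t)) ((\a.a) w))
Step 1: ((((\f.(\g.(\h.(f (g h))))) u) ((\a.a) t)) ((\a.a) w))
Step 2: (((\g.(\h.(u (g h)))) ((\a.a) t)) ((\a.a) w))
Step 3: ((\h.(u (((\a.a) t) h))) ((\a.a) w))

Answer: ((\h.(u (((\a.a) t) h))) ((\a.a) w))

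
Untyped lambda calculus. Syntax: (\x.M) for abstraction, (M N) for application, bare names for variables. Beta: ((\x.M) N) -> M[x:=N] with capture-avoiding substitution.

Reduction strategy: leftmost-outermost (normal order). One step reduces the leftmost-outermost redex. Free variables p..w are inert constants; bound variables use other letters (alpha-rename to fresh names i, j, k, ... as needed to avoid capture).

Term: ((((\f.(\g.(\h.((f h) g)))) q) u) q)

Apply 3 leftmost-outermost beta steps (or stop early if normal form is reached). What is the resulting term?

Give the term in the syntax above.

Step 0: ((((\f.(\g.(\h.((f h) g)))) q) u) q)
Step 1: (((\g.(\h.((q h) g))) u) q)
Step 2: ((\h.((q h) u)) q)
Step 3: ((q q) u)

Answer: ((q q) u)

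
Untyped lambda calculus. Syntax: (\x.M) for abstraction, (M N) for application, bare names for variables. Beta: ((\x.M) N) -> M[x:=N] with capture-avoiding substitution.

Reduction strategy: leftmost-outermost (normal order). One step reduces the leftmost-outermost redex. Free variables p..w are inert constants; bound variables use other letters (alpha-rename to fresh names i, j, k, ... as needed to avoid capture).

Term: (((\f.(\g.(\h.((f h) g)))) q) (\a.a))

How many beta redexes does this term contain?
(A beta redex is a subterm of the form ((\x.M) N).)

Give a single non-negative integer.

Answer: 1

Derivation:
Term: (((\f.(\g.(\h.((f h) g)))) q) (\a.a))
  Redex: ((\f.(\g.(\h.((f h) g)))) q)
Total redexes: 1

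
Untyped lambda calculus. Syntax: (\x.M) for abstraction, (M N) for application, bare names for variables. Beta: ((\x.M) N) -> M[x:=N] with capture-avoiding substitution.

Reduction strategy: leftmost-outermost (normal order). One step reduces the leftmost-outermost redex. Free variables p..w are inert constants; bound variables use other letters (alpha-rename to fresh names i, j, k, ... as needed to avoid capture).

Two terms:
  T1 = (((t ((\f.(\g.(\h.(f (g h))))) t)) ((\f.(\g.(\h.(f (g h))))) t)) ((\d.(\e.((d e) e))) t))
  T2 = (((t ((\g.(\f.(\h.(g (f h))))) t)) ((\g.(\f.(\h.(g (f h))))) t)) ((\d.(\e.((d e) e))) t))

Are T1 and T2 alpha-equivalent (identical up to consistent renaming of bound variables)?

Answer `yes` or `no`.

Answer: yes

Derivation:
Term 1: (((t ((\f.(\g.(\h.(f (g h))))) t)) ((\f.(\g.(\h.(f (g h))))) t)) ((\d.(\e.((d e) e))) t))
Term 2: (((t ((\g.(\f.(\h.(g (f h))))) t)) ((\g.(\f.(\h.(g (f h))))) t)) ((\d.(\e.((d e) e))) t))
Alpha-equivalence: compare structure up to binder renaming.
Result: True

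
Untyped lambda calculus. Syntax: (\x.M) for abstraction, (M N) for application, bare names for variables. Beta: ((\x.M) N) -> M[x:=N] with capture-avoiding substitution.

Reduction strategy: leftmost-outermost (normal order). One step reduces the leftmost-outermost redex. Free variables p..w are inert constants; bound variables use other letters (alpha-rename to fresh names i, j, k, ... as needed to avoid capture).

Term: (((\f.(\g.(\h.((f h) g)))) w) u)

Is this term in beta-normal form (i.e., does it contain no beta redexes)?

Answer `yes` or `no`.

Term: (((\f.(\g.(\h.((f h) g)))) w) u)
Found 1 beta redex(es).

Answer: no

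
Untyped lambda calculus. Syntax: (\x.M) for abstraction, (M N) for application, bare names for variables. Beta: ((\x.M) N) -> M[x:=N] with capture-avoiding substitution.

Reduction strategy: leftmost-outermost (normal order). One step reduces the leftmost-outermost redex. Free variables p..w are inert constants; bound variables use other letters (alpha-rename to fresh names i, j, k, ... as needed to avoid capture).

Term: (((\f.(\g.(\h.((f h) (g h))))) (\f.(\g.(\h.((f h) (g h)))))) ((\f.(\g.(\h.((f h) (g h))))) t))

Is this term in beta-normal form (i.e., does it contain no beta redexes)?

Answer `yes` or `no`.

Term: (((\f.(\g.(\h.((f h) (g h))))) (\f.(\g.(\h.((f h) (g h)))))) ((\f.(\g.(\h.((f h) (g h))))) t))
Found 2 beta redex(es).

Answer: no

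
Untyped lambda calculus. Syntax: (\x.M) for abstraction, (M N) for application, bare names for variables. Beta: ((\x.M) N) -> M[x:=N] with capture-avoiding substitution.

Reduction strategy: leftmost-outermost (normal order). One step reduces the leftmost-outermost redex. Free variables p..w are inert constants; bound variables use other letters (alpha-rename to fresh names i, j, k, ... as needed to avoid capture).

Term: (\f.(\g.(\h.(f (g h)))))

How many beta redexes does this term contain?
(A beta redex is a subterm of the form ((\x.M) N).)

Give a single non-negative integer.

Term: (\f.(\g.(\h.(f (g h)))))
  (no redexes)
Total redexes: 0

Answer: 0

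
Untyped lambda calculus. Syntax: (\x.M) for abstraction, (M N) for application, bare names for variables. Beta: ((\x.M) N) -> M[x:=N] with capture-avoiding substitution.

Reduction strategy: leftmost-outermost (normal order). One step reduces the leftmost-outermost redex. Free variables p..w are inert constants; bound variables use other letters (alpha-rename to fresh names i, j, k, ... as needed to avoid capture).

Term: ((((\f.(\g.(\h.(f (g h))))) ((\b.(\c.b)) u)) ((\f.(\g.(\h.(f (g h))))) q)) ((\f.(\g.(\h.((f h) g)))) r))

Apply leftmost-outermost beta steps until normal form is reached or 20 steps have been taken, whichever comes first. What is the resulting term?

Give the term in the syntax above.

Step 0: ((((\f.(\g.(\h.(f (g h))))) ((\b.(\c.b)) u)) ((\f.(\g.(\h.(f (g h))))) q)) ((\f.(\g.(\h.((f h) g)))) r))
Step 1: (((\g.(\h.(((\b.(\c.b)) u) (g h)))) ((\f.(\g.(\h.(f (g h))))) q)) ((\f.(\g.(\h.((f h) g)))) r))
Step 2: ((\h.(((\b.(\c.b)) u) (((\f.(\g.(\h.(f (g h))))) q) h))) ((\f.(\g.(\h.((f h) g)))) r))
Step 3: (((\b.(\c.b)) u) (((\f.(\g.(\h.(f (g h))))) q) ((\f.(\g.(\h.((f h) g)))) r)))
Step 4: ((\c.u) (((\f.(\g.(\h.(f (g h))))) q) ((\f.(\g.(\h.((f h) g)))) r)))
Step 5: u

Answer: u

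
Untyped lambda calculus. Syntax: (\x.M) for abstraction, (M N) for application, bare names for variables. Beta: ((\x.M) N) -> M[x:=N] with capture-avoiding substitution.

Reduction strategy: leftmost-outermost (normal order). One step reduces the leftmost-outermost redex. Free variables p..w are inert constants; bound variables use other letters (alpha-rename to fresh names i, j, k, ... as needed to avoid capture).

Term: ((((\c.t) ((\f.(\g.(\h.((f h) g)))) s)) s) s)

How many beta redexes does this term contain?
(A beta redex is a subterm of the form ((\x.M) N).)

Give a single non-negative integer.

Term: ((((\c.t) ((\f.(\g.(\h.((f h) g)))) s)) s) s)
  Redex: ((\c.t) ((\f.(\g.(\h.((f h) g)))) s))
  Redex: ((\f.(\g.(\h.((f h) g)))) s)
Total redexes: 2

Answer: 2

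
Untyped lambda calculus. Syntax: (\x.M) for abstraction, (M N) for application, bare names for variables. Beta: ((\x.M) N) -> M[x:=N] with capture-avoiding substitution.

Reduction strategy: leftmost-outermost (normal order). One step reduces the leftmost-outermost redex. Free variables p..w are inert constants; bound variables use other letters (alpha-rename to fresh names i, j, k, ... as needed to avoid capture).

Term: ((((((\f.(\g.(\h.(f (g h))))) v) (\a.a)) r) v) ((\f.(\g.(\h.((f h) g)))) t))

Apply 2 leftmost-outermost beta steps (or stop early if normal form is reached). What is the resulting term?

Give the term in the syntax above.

Step 0: ((((((\f.(\g.(\h.(f (g h))))) v) (\a.a)) r) v) ((\f.(\g.(\h.((f h) g)))) t))
Step 1: (((((\g.(\h.(v (g h)))) (\a.a)) r) v) ((\f.(\g.(\h.((f h) g)))) t))
Step 2: ((((\h.(v ((\a.a) h))) r) v) ((\f.(\g.(\h.((f h) g)))) t))

Answer: ((((\h.(v ((\a.a) h))) r) v) ((\f.(\g.(\h.((f h) g)))) t))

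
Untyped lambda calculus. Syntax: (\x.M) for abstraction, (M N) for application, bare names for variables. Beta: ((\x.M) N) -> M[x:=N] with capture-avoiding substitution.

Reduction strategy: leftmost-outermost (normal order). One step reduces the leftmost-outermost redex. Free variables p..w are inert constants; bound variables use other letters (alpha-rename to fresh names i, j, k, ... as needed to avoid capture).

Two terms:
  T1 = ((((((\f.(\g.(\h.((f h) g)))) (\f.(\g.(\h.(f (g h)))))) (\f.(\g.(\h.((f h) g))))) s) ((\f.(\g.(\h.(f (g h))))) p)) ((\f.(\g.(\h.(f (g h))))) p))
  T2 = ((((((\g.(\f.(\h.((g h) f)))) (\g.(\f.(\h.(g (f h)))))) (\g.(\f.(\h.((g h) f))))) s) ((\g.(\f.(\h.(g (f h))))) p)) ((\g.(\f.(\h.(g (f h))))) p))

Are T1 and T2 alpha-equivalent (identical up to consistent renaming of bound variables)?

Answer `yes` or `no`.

Answer: yes

Derivation:
Term 1: ((((((\f.(\g.(\h.((f h) g)))) (\f.(\g.(\h.(f (g h)))))) (\f.(\g.(\h.((f h) g))))) s) ((\f.(\g.(\h.(f (g h))))) p)) ((\f.(\g.(\h.(f (g h))))) p))
Term 2: ((((((\g.(\f.(\h.((g h) f)))) (\g.(\f.(\h.(g (f h)))))) (\g.(\f.(\h.((g h) f))))) s) ((\g.(\f.(\h.(g (f h))))) p)) ((\g.(\f.(\h.(g (f h))))) p))
Alpha-equivalence: compare structure up to binder renaming.
Result: True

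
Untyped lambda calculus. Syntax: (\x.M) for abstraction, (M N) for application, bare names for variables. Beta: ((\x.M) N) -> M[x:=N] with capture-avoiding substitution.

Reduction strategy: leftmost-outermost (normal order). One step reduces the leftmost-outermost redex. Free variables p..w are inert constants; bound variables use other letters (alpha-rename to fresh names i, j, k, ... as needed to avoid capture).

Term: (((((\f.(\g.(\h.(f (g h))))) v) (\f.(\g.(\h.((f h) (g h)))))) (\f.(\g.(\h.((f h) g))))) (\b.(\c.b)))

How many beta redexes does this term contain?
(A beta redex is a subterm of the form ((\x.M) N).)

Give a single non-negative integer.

Answer: 1

Derivation:
Term: (((((\f.(\g.(\h.(f (g h))))) v) (\f.(\g.(\h.((f h) (g h)))))) (\f.(\g.(\h.((f h) g))))) (\b.(\c.b)))
  Redex: ((\f.(\g.(\h.(f (g h))))) v)
Total redexes: 1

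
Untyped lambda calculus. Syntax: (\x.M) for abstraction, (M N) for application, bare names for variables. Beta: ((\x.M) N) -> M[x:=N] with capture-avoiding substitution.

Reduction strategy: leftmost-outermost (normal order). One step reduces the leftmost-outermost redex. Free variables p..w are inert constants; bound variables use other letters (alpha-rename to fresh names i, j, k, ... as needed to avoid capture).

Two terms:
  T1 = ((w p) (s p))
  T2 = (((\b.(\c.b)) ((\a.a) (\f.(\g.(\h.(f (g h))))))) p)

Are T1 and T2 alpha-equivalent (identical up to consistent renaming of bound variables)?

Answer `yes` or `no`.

Answer: no

Derivation:
Term 1: ((w p) (s p))
Term 2: (((\b.(\c.b)) ((\a.a) (\f.(\g.(\h.(f (g h))))))) p)
Alpha-equivalence: compare structure up to binder renaming.
Result: False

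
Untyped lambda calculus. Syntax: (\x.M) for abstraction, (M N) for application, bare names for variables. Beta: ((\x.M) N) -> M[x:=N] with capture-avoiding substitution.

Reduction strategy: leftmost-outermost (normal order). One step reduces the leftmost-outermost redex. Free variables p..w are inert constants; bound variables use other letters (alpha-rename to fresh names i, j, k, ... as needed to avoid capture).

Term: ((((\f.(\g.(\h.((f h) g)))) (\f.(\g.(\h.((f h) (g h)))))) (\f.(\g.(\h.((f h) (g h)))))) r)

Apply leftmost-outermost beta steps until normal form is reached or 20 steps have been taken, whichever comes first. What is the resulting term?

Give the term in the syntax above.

Answer: (\h.((r h) (\g.(\i.((h i) (g i))))))

Derivation:
Step 0: ((((\f.(\g.(\h.((f h) g)))) (\f.(\g.(\h.((f h) (g h)))))) (\f.(\g.(\h.((f h) (g h)))))) r)
Step 1: (((\g.(\h.(((\f.(\g.(\h.((f h) (g h))))) h) g))) (\f.(\g.(\h.((f h) (g h)))))) r)
Step 2: ((\h.(((\f.(\g.(\h.((f h) (g h))))) h) (\f.(\g.(\h.((f h) (g h))))))) r)
Step 3: (((\f.(\g.(\h.((f h) (g h))))) r) (\f.(\g.(\h.((f h) (g h))))))
Step 4: ((\g.(\h.((r h) (g h)))) (\f.(\g.(\h.((f h) (g h))))))
Step 5: (\h.((r h) ((\f.(\g.(\h.((f h) (g h))))) h)))
Step 6: (\h.((r h) (\g.(\i.((h i) (g i))))))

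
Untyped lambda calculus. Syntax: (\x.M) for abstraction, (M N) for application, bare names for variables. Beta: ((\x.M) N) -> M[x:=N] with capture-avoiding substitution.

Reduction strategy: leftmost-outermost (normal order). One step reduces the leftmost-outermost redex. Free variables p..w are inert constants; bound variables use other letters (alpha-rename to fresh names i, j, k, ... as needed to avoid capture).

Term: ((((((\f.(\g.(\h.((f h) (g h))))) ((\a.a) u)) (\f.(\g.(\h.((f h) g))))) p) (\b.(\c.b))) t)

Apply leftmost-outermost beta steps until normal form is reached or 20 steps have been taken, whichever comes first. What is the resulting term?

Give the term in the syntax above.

Answer: ((((u p) (\g.(\h.((p h) g)))) (\b.(\c.b))) t)

Derivation:
Step 0: ((((((\f.(\g.(\h.((f h) (g h))))) ((\a.a) u)) (\f.(\g.(\h.((f h) g))))) p) (\b.(\c.b))) t)
Step 1: (((((\g.(\h.((((\a.a) u) h) (g h)))) (\f.(\g.(\h.((f h) g))))) p) (\b.(\c.b))) t)
Step 2: ((((\h.((((\a.a) u) h) ((\f.(\g.(\h.((f h) g)))) h))) p) (\b.(\c.b))) t)
Step 3: ((((((\a.a) u) p) ((\f.(\g.(\h.((f h) g)))) p)) (\b.(\c.b))) t)
Step 4: ((((u p) ((\f.(\g.(\h.((f h) g)))) p)) (\b.(\c.b))) t)
Step 5: ((((u p) (\g.(\h.((p h) g)))) (\b.(\c.b))) t)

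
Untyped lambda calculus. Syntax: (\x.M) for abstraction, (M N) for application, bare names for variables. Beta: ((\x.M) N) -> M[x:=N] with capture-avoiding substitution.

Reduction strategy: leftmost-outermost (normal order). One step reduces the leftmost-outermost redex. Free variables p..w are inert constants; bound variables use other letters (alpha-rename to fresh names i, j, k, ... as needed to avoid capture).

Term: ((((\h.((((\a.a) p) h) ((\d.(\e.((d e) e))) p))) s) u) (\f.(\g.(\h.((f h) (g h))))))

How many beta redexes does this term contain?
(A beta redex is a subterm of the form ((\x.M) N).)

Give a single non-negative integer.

Term: ((((\h.((((\a.a) p) h) ((\d.(\e.((d e) e))) p))) s) u) (\f.(\g.(\h.((f h) (g h))))))
  Redex: ((\h.((((\a.a) p) h) ((\d.(\e.((d e) e))) p))) s)
  Redex: ((\a.a) p)
  Redex: ((\d.(\e.((d e) e))) p)
Total redexes: 3

Answer: 3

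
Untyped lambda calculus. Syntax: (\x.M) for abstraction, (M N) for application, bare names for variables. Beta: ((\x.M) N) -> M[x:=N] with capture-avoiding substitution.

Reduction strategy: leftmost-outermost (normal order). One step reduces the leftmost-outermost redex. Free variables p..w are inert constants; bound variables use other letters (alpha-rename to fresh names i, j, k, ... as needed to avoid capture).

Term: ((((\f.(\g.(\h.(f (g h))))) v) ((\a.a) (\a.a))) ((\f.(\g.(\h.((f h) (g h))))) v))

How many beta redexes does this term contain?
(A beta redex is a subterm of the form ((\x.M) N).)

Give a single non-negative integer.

Answer: 3

Derivation:
Term: ((((\f.(\g.(\h.(f (g h))))) v) ((\a.a) (\a.a))) ((\f.(\g.(\h.((f h) (g h))))) v))
  Redex: ((\f.(\g.(\h.(f (g h))))) v)
  Redex: ((\a.a) (\a.a))
  Redex: ((\f.(\g.(\h.((f h) (g h))))) v)
Total redexes: 3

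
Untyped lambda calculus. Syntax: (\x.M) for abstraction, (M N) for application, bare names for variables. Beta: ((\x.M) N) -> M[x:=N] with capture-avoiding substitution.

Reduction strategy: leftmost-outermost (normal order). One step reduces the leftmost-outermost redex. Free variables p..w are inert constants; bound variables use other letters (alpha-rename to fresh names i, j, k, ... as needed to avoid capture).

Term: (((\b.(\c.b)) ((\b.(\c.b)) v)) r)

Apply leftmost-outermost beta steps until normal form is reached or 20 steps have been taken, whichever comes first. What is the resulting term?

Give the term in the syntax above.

Answer: (\c.v)

Derivation:
Step 0: (((\b.(\c.b)) ((\b.(\c.b)) v)) r)
Step 1: ((\c.((\b.(\c.b)) v)) r)
Step 2: ((\b.(\c.b)) v)
Step 3: (\c.v)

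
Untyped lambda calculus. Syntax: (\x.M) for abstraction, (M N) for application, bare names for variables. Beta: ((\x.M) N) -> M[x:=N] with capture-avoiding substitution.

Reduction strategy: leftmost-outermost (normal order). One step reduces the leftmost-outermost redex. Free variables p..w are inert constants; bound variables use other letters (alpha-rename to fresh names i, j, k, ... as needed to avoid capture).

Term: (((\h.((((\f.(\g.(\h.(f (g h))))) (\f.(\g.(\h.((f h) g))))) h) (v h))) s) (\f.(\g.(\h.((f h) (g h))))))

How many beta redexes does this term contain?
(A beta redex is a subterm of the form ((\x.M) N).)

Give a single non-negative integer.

Term: (((\h.((((\f.(\g.(\h.(f (g h))))) (\f.(\g.(\h.((f h) g))))) h) (v h))) s) (\f.(\g.(\h.((f h) (g h))))))
  Redex: ((\h.((((\f.(\g.(\h.(f (g h))))) (\f.(\g.(\h.((f h) g))))) h) (v h))) s)
  Redex: ((\f.(\g.(\h.(f (g h))))) (\f.(\g.(\h.((f h) g)))))
Total redexes: 2

Answer: 2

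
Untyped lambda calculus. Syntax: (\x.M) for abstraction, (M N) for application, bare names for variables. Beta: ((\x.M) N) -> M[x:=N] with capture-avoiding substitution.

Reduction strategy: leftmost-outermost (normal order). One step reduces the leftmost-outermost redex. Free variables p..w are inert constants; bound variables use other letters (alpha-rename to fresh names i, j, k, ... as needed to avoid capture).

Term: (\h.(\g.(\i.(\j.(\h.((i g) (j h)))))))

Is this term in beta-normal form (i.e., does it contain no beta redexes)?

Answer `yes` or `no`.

Term: (\h.(\g.(\i.(\j.(\h.((i g) (j h)))))))
No beta redexes found.

Answer: yes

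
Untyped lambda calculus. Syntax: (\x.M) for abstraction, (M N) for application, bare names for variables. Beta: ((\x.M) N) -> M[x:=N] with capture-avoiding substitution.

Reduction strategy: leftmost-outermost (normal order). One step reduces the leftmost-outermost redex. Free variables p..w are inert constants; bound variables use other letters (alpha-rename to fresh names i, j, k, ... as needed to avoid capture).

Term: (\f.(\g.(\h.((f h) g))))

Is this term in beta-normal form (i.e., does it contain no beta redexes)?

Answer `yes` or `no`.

Answer: yes

Derivation:
Term: (\f.(\g.(\h.((f h) g))))
No beta redexes found.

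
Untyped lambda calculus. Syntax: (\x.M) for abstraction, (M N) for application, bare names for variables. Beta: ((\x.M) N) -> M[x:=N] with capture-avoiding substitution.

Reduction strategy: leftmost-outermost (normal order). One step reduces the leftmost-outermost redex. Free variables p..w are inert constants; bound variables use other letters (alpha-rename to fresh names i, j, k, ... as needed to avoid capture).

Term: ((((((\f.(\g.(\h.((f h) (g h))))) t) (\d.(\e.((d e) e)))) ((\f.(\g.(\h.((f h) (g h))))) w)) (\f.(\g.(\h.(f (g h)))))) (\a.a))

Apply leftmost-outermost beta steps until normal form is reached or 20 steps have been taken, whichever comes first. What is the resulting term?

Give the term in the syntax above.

Step 0: ((((((\f.(\g.(\h.((f h) (g h))))) t) (\d.(\e.((d e) e)))) ((\f.(\g.(\h.((f h) (g h))))) w)) (\f.(\g.(\h.(f (g h)))))) (\a.a))
Step 1: (((((\g.(\h.((t h) (g h)))) (\d.(\e.((d e) e)))) ((\f.(\g.(\h.((f h) (g h))))) w)) (\f.(\g.(\h.(f (g h)))))) (\a.a))
Step 2: ((((\h.((t h) ((\d.(\e.((d e) e))) h))) ((\f.(\g.(\h.((f h) (g h))))) w)) (\f.(\g.(\h.(f (g h)))))) (\a.a))
Step 3: ((((t ((\f.(\g.(\h.((f h) (g h))))) w)) ((\d.(\e.((d e) e))) ((\f.(\g.(\h.((f h) (g h))))) w))) (\f.(\g.(\h.(f (g h)))))) (\a.a))
Step 4: ((((t (\g.(\h.((w h) (g h))))) ((\d.(\e.((d e) e))) ((\f.(\g.(\h.((f h) (g h))))) w))) (\f.(\g.(\h.(f (g h)))))) (\a.a))
Step 5: ((((t (\g.(\h.((w h) (g h))))) (\e.((((\f.(\g.(\h.((f h) (g h))))) w) e) e))) (\f.(\g.(\h.(f (g h)))))) (\a.a))
Step 6: ((((t (\g.(\h.((w h) (g h))))) (\e.(((\g.(\h.((w h) (g h)))) e) e))) (\f.(\g.(\h.(f (g h)))))) (\a.a))
Step 7: ((((t (\g.(\h.((w h) (g h))))) (\e.((\h.((w h) (e h))) e))) (\f.(\g.(\h.(f (g h)))))) (\a.a))
Step 8: ((((t (\g.(\h.((w h) (g h))))) (\e.((w e) (e e)))) (\f.(\g.(\h.(f (g h)))))) (\a.a))

Answer: ((((t (\g.(\h.((w h) (g h))))) (\e.((w e) (e e)))) (\f.(\g.(\h.(f (g h)))))) (\a.a))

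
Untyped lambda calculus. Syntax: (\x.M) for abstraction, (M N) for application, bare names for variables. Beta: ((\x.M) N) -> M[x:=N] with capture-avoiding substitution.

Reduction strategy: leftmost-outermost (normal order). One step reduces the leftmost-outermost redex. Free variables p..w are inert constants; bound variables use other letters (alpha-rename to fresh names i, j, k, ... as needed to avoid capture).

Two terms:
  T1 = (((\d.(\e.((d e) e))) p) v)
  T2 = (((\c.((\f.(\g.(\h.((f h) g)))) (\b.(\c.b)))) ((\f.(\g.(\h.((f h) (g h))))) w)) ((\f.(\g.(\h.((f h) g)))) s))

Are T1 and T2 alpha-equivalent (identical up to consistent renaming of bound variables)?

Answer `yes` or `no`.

Answer: no

Derivation:
Term 1: (((\d.(\e.((d e) e))) p) v)
Term 2: (((\c.((\f.(\g.(\h.((f h) g)))) (\b.(\c.b)))) ((\f.(\g.(\h.((f h) (g h))))) w)) ((\f.(\g.(\h.((f h) g)))) s))
Alpha-equivalence: compare structure up to binder renaming.
Result: False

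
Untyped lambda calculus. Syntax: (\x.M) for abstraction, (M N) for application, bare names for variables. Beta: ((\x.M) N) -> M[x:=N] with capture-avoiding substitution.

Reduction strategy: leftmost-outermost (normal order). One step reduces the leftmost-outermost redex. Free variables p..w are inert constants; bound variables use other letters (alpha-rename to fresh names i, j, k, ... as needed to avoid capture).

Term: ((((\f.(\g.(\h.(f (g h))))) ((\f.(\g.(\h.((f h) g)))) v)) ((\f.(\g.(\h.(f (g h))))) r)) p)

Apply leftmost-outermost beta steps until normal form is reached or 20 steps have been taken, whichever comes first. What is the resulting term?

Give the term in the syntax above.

Answer: (\h.((v h) (\h.(r (p h)))))

Derivation:
Step 0: ((((\f.(\g.(\h.(f (g h))))) ((\f.(\g.(\h.((f h) g)))) v)) ((\f.(\g.(\h.(f (g h))))) r)) p)
Step 1: (((\g.(\h.(((\f.(\g.(\h.((f h) g)))) v) (g h)))) ((\f.(\g.(\h.(f (g h))))) r)) p)
Step 2: ((\h.(((\f.(\g.(\h.((f h) g)))) v) (((\f.(\g.(\h.(f (g h))))) r) h))) p)
Step 3: (((\f.(\g.(\h.((f h) g)))) v) (((\f.(\g.(\h.(f (g h))))) r) p))
Step 4: ((\g.(\h.((v h) g))) (((\f.(\g.(\h.(f (g h))))) r) p))
Step 5: (\h.((v h) (((\f.(\g.(\h.(f (g h))))) r) p)))
Step 6: (\h.((v h) ((\g.(\h.(r (g h)))) p)))
Step 7: (\h.((v h) (\h.(r (p h)))))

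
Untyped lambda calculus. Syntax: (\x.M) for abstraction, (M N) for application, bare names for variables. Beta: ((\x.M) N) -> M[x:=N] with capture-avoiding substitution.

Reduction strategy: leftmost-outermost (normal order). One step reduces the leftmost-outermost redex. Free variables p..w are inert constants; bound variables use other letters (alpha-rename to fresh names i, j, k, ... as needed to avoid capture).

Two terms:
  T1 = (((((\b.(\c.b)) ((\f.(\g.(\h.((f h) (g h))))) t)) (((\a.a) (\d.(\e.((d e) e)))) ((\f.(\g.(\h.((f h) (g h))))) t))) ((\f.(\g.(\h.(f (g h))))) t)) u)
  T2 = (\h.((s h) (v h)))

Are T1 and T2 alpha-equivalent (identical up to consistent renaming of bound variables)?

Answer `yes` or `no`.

Term 1: (((((\b.(\c.b)) ((\f.(\g.(\h.((f h) (g h))))) t)) (((\a.a) (\d.(\e.((d e) e)))) ((\f.(\g.(\h.((f h) (g h))))) t))) ((\f.(\g.(\h.(f (g h))))) t)) u)
Term 2: (\h.((s h) (v h)))
Alpha-equivalence: compare structure up to binder renaming.
Result: False

Answer: no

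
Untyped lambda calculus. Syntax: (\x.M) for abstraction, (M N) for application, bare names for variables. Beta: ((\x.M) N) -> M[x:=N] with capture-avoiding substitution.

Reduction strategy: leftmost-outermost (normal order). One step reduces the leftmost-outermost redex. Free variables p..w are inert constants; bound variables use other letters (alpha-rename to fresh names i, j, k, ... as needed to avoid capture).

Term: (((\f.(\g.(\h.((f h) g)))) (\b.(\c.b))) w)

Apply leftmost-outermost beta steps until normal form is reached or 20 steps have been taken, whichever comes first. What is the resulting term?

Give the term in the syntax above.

Step 0: (((\f.(\g.(\h.((f h) g)))) (\b.(\c.b))) w)
Step 1: ((\g.(\h.(((\b.(\c.b)) h) g))) w)
Step 2: (\h.(((\b.(\c.b)) h) w))
Step 3: (\h.((\c.h) w))
Step 4: (\h.h)

Answer: (\h.h)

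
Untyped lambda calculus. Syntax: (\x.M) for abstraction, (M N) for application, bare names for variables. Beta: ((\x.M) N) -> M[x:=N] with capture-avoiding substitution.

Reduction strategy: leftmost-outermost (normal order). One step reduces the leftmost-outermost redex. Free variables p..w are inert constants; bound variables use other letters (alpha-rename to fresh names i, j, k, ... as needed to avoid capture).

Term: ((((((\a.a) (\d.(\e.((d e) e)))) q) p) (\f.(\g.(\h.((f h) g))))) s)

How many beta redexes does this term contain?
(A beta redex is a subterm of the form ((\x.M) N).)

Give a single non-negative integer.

Term: ((((((\a.a) (\d.(\e.((d e) e)))) q) p) (\f.(\g.(\h.((f h) g))))) s)
  Redex: ((\a.a) (\d.(\e.((d e) e))))
Total redexes: 1

Answer: 1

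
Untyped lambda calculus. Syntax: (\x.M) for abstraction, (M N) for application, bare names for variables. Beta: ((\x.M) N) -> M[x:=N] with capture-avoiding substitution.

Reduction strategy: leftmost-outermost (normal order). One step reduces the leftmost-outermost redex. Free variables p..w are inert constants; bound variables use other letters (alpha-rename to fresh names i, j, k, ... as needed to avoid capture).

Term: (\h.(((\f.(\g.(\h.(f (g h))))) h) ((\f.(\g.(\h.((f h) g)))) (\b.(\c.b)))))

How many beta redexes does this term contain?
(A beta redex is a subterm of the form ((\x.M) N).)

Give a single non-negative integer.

Answer: 2

Derivation:
Term: (\h.(((\f.(\g.(\h.(f (g h))))) h) ((\f.(\g.(\h.((f h) g)))) (\b.(\c.b)))))
  Redex: ((\f.(\g.(\h.(f (g h))))) h)
  Redex: ((\f.(\g.(\h.((f h) g)))) (\b.(\c.b)))
Total redexes: 2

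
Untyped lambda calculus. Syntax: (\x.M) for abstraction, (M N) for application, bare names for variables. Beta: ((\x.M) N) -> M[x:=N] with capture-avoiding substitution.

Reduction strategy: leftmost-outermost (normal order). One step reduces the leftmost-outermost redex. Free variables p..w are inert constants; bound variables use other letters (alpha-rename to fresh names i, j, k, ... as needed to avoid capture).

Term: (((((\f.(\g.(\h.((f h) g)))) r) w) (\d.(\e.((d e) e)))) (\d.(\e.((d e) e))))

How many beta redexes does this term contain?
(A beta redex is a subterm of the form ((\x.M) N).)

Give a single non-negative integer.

Answer: 1

Derivation:
Term: (((((\f.(\g.(\h.((f h) g)))) r) w) (\d.(\e.((d e) e)))) (\d.(\e.((d e) e))))
  Redex: ((\f.(\g.(\h.((f h) g)))) r)
Total redexes: 1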